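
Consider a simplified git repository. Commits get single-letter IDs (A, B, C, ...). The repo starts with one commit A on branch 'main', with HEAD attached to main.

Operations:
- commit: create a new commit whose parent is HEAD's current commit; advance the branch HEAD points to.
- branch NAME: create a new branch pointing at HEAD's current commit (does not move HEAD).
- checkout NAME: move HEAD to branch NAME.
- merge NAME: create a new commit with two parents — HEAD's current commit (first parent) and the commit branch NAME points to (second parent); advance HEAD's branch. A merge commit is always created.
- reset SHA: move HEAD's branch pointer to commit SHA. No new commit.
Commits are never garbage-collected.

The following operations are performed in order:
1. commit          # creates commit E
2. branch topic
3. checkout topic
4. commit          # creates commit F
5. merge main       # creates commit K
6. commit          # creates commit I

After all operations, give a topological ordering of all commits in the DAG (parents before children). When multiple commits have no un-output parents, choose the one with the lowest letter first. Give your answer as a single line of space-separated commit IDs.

Answer: A E F K I

Derivation:
After op 1 (commit): HEAD=main@E [main=E]
After op 2 (branch): HEAD=main@E [main=E topic=E]
After op 3 (checkout): HEAD=topic@E [main=E topic=E]
After op 4 (commit): HEAD=topic@F [main=E topic=F]
After op 5 (merge): HEAD=topic@K [main=E topic=K]
After op 6 (commit): HEAD=topic@I [main=E topic=I]
commit A: parents=[]
commit E: parents=['A']
commit F: parents=['E']
commit I: parents=['K']
commit K: parents=['F', 'E']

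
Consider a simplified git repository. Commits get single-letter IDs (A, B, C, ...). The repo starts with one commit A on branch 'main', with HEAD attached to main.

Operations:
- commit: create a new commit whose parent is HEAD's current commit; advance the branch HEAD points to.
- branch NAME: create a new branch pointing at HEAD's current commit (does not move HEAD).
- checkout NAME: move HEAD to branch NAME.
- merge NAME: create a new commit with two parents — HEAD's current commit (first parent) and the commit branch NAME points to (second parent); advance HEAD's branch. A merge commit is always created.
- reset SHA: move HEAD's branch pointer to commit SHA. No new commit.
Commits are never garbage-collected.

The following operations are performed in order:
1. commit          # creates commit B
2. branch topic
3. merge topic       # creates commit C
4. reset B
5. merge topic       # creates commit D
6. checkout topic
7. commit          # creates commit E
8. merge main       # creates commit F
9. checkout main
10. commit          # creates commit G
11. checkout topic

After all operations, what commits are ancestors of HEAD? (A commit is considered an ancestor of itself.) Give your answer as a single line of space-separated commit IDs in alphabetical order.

Answer: A B D E F

Derivation:
After op 1 (commit): HEAD=main@B [main=B]
After op 2 (branch): HEAD=main@B [main=B topic=B]
After op 3 (merge): HEAD=main@C [main=C topic=B]
After op 4 (reset): HEAD=main@B [main=B topic=B]
After op 5 (merge): HEAD=main@D [main=D topic=B]
After op 6 (checkout): HEAD=topic@B [main=D topic=B]
After op 7 (commit): HEAD=topic@E [main=D topic=E]
After op 8 (merge): HEAD=topic@F [main=D topic=F]
After op 9 (checkout): HEAD=main@D [main=D topic=F]
After op 10 (commit): HEAD=main@G [main=G topic=F]
After op 11 (checkout): HEAD=topic@F [main=G topic=F]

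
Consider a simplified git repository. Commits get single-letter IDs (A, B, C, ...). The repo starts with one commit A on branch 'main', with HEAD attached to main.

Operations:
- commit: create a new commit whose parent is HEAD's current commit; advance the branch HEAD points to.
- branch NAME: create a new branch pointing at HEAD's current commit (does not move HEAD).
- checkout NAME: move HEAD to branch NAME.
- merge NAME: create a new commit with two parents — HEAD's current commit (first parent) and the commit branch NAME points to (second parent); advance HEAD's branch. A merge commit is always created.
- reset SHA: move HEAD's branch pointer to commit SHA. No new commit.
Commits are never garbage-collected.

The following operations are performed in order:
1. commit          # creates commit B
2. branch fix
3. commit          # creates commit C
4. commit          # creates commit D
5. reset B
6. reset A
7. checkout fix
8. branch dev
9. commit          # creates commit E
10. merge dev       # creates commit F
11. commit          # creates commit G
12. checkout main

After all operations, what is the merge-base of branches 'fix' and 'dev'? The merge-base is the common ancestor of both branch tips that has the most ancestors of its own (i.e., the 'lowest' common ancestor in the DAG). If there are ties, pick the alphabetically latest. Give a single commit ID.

After op 1 (commit): HEAD=main@B [main=B]
After op 2 (branch): HEAD=main@B [fix=B main=B]
After op 3 (commit): HEAD=main@C [fix=B main=C]
After op 4 (commit): HEAD=main@D [fix=B main=D]
After op 5 (reset): HEAD=main@B [fix=B main=B]
After op 6 (reset): HEAD=main@A [fix=B main=A]
After op 7 (checkout): HEAD=fix@B [fix=B main=A]
After op 8 (branch): HEAD=fix@B [dev=B fix=B main=A]
After op 9 (commit): HEAD=fix@E [dev=B fix=E main=A]
After op 10 (merge): HEAD=fix@F [dev=B fix=F main=A]
After op 11 (commit): HEAD=fix@G [dev=B fix=G main=A]
After op 12 (checkout): HEAD=main@A [dev=B fix=G main=A]
ancestors(fix=G): ['A', 'B', 'E', 'F', 'G']
ancestors(dev=B): ['A', 'B']
common: ['A', 'B']

Answer: B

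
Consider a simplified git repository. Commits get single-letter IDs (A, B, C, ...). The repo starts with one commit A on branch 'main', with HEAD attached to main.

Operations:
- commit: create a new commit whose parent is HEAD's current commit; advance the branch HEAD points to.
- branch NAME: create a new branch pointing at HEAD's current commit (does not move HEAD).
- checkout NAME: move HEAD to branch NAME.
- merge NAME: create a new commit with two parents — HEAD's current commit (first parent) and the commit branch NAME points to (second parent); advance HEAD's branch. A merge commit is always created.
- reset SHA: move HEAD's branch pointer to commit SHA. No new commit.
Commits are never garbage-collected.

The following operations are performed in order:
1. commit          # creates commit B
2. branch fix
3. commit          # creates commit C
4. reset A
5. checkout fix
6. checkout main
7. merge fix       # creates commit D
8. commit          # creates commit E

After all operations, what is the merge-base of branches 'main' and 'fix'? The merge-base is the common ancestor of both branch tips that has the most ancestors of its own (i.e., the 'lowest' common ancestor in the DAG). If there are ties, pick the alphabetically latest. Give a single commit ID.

Answer: B

Derivation:
After op 1 (commit): HEAD=main@B [main=B]
After op 2 (branch): HEAD=main@B [fix=B main=B]
After op 3 (commit): HEAD=main@C [fix=B main=C]
After op 4 (reset): HEAD=main@A [fix=B main=A]
After op 5 (checkout): HEAD=fix@B [fix=B main=A]
After op 6 (checkout): HEAD=main@A [fix=B main=A]
After op 7 (merge): HEAD=main@D [fix=B main=D]
After op 8 (commit): HEAD=main@E [fix=B main=E]
ancestors(main=E): ['A', 'B', 'D', 'E']
ancestors(fix=B): ['A', 'B']
common: ['A', 'B']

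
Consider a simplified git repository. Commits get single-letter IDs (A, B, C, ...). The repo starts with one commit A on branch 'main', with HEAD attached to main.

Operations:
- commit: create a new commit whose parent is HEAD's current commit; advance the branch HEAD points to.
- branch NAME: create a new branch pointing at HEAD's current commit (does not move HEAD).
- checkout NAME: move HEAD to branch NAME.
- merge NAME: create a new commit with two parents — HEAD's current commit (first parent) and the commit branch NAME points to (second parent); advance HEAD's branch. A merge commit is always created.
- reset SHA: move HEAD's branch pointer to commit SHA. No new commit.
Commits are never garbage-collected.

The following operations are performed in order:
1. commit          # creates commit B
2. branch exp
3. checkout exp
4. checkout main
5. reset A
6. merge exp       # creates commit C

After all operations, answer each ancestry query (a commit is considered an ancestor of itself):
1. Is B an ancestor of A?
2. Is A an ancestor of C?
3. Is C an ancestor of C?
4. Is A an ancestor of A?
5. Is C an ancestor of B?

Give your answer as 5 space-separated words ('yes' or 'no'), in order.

After op 1 (commit): HEAD=main@B [main=B]
After op 2 (branch): HEAD=main@B [exp=B main=B]
After op 3 (checkout): HEAD=exp@B [exp=B main=B]
After op 4 (checkout): HEAD=main@B [exp=B main=B]
After op 5 (reset): HEAD=main@A [exp=B main=A]
After op 6 (merge): HEAD=main@C [exp=B main=C]
ancestors(A) = {A}; B in? no
ancestors(C) = {A,B,C}; A in? yes
ancestors(C) = {A,B,C}; C in? yes
ancestors(A) = {A}; A in? yes
ancestors(B) = {A,B}; C in? no

Answer: no yes yes yes no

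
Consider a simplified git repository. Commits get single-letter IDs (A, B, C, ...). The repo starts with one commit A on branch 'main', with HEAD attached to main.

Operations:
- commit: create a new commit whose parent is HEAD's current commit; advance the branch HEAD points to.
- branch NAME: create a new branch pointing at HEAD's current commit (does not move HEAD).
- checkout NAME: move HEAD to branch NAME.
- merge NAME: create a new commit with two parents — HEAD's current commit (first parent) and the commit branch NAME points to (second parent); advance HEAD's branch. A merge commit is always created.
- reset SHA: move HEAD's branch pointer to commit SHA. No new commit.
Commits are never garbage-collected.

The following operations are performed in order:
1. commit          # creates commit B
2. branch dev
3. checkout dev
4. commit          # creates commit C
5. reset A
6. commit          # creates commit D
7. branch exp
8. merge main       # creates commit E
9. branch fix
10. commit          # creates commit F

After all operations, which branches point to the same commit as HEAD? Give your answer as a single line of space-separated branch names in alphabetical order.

Answer: dev

Derivation:
After op 1 (commit): HEAD=main@B [main=B]
After op 2 (branch): HEAD=main@B [dev=B main=B]
After op 3 (checkout): HEAD=dev@B [dev=B main=B]
After op 4 (commit): HEAD=dev@C [dev=C main=B]
After op 5 (reset): HEAD=dev@A [dev=A main=B]
After op 6 (commit): HEAD=dev@D [dev=D main=B]
After op 7 (branch): HEAD=dev@D [dev=D exp=D main=B]
After op 8 (merge): HEAD=dev@E [dev=E exp=D main=B]
After op 9 (branch): HEAD=dev@E [dev=E exp=D fix=E main=B]
After op 10 (commit): HEAD=dev@F [dev=F exp=D fix=E main=B]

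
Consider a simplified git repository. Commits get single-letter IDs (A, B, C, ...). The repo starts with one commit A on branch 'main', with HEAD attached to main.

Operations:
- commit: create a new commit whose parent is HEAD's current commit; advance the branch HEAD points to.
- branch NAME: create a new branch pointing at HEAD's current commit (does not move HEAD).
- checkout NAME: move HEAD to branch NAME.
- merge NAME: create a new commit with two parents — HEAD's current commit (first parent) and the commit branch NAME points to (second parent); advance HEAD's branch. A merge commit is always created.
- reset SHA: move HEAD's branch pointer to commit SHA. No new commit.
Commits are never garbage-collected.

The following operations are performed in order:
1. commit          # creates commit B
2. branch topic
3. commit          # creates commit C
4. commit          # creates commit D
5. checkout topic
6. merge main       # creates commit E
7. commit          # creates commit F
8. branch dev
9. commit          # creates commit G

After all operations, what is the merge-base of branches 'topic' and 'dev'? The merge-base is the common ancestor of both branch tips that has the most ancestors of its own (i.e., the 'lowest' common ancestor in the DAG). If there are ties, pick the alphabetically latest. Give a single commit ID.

After op 1 (commit): HEAD=main@B [main=B]
After op 2 (branch): HEAD=main@B [main=B topic=B]
After op 3 (commit): HEAD=main@C [main=C topic=B]
After op 4 (commit): HEAD=main@D [main=D topic=B]
After op 5 (checkout): HEAD=topic@B [main=D topic=B]
After op 6 (merge): HEAD=topic@E [main=D topic=E]
After op 7 (commit): HEAD=topic@F [main=D topic=F]
After op 8 (branch): HEAD=topic@F [dev=F main=D topic=F]
After op 9 (commit): HEAD=topic@G [dev=F main=D topic=G]
ancestors(topic=G): ['A', 'B', 'C', 'D', 'E', 'F', 'G']
ancestors(dev=F): ['A', 'B', 'C', 'D', 'E', 'F']
common: ['A', 'B', 'C', 'D', 'E', 'F']

Answer: F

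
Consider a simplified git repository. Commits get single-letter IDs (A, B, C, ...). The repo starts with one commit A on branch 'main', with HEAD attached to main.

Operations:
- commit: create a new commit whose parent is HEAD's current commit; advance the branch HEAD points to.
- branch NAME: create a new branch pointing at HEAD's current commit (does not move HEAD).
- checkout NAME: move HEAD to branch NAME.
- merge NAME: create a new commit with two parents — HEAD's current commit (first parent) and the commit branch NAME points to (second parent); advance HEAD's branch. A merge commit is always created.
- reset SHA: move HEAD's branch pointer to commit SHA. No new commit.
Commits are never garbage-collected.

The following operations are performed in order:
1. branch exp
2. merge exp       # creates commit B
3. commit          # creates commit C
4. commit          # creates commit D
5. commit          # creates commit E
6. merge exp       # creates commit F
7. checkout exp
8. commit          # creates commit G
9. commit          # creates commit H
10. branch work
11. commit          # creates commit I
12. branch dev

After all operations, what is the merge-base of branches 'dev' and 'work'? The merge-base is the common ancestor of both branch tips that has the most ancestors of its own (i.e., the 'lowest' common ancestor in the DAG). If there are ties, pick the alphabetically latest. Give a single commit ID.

After op 1 (branch): HEAD=main@A [exp=A main=A]
After op 2 (merge): HEAD=main@B [exp=A main=B]
After op 3 (commit): HEAD=main@C [exp=A main=C]
After op 4 (commit): HEAD=main@D [exp=A main=D]
After op 5 (commit): HEAD=main@E [exp=A main=E]
After op 6 (merge): HEAD=main@F [exp=A main=F]
After op 7 (checkout): HEAD=exp@A [exp=A main=F]
After op 8 (commit): HEAD=exp@G [exp=G main=F]
After op 9 (commit): HEAD=exp@H [exp=H main=F]
After op 10 (branch): HEAD=exp@H [exp=H main=F work=H]
After op 11 (commit): HEAD=exp@I [exp=I main=F work=H]
After op 12 (branch): HEAD=exp@I [dev=I exp=I main=F work=H]
ancestors(dev=I): ['A', 'G', 'H', 'I']
ancestors(work=H): ['A', 'G', 'H']
common: ['A', 'G', 'H']

Answer: H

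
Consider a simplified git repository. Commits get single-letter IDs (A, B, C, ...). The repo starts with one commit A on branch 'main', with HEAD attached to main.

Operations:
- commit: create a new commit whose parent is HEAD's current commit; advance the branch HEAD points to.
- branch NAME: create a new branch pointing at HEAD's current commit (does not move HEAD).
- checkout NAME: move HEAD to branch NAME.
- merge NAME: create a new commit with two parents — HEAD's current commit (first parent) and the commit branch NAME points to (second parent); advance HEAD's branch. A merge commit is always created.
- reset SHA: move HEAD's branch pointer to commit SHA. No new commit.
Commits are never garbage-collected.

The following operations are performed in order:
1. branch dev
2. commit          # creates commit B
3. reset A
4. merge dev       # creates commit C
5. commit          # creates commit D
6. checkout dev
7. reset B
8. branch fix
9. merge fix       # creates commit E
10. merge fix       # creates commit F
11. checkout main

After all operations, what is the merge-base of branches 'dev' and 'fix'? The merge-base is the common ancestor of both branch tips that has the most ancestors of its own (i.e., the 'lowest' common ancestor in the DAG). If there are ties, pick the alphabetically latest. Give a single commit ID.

After op 1 (branch): HEAD=main@A [dev=A main=A]
After op 2 (commit): HEAD=main@B [dev=A main=B]
After op 3 (reset): HEAD=main@A [dev=A main=A]
After op 4 (merge): HEAD=main@C [dev=A main=C]
After op 5 (commit): HEAD=main@D [dev=A main=D]
After op 6 (checkout): HEAD=dev@A [dev=A main=D]
After op 7 (reset): HEAD=dev@B [dev=B main=D]
After op 8 (branch): HEAD=dev@B [dev=B fix=B main=D]
After op 9 (merge): HEAD=dev@E [dev=E fix=B main=D]
After op 10 (merge): HEAD=dev@F [dev=F fix=B main=D]
After op 11 (checkout): HEAD=main@D [dev=F fix=B main=D]
ancestors(dev=F): ['A', 'B', 'E', 'F']
ancestors(fix=B): ['A', 'B']
common: ['A', 'B']

Answer: B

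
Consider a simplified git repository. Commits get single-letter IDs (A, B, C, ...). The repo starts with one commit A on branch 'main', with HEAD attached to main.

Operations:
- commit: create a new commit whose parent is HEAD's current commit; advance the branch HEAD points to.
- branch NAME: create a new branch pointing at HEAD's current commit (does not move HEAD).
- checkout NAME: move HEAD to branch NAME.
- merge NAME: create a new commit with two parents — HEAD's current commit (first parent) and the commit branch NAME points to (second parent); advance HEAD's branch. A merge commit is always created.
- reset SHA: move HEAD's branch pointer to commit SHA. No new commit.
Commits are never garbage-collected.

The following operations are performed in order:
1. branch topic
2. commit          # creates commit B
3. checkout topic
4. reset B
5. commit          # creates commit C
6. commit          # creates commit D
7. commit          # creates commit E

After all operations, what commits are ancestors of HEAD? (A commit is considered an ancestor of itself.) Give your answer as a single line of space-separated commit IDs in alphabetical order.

After op 1 (branch): HEAD=main@A [main=A topic=A]
After op 2 (commit): HEAD=main@B [main=B topic=A]
After op 3 (checkout): HEAD=topic@A [main=B topic=A]
After op 4 (reset): HEAD=topic@B [main=B topic=B]
After op 5 (commit): HEAD=topic@C [main=B topic=C]
After op 6 (commit): HEAD=topic@D [main=B topic=D]
After op 7 (commit): HEAD=topic@E [main=B topic=E]

Answer: A B C D E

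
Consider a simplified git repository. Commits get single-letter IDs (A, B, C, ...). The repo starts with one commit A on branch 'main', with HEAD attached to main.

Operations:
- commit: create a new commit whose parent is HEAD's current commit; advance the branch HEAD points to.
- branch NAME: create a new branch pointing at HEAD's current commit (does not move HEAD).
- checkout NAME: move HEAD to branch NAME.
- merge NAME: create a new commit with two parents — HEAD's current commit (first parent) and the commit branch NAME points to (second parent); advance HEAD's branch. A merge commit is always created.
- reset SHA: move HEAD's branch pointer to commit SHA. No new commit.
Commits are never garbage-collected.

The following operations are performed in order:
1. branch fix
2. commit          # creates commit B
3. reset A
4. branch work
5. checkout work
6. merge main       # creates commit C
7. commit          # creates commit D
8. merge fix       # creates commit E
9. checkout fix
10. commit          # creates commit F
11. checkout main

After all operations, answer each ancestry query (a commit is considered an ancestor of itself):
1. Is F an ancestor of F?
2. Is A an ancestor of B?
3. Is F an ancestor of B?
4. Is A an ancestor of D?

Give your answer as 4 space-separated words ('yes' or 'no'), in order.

After op 1 (branch): HEAD=main@A [fix=A main=A]
After op 2 (commit): HEAD=main@B [fix=A main=B]
After op 3 (reset): HEAD=main@A [fix=A main=A]
After op 4 (branch): HEAD=main@A [fix=A main=A work=A]
After op 5 (checkout): HEAD=work@A [fix=A main=A work=A]
After op 6 (merge): HEAD=work@C [fix=A main=A work=C]
After op 7 (commit): HEAD=work@D [fix=A main=A work=D]
After op 8 (merge): HEAD=work@E [fix=A main=A work=E]
After op 9 (checkout): HEAD=fix@A [fix=A main=A work=E]
After op 10 (commit): HEAD=fix@F [fix=F main=A work=E]
After op 11 (checkout): HEAD=main@A [fix=F main=A work=E]
ancestors(F) = {A,F}; F in? yes
ancestors(B) = {A,B}; A in? yes
ancestors(B) = {A,B}; F in? no
ancestors(D) = {A,C,D}; A in? yes

Answer: yes yes no yes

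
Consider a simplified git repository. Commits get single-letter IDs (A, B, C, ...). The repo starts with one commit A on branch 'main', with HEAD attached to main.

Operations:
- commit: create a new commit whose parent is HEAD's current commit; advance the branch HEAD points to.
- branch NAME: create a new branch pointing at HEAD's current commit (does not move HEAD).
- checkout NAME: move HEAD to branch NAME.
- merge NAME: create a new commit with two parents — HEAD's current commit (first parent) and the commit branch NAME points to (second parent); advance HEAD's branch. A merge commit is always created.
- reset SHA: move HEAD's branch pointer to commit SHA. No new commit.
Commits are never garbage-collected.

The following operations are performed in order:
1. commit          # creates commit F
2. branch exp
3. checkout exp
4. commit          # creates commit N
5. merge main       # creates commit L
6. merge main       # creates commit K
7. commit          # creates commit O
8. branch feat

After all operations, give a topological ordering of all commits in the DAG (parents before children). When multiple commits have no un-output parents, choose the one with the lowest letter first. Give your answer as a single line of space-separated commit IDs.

After op 1 (commit): HEAD=main@F [main=F]
After op 2 (branch): HEAD=main@F [exp=F main=F]
After op 3 (checkout): HEAD=exp@F [exp=F main=F]
After op 4 (commit): HEAD=exp@N [exp=N main=F]
After op 5 (merge): HEAD=exp@L [exp=L main=F]
After op 6 (merge): HEAD=exp@K [exp=K main=F]
After op 7 (commit): HEAD=exp@O [exp=O main=F]
After op 8 (branch): HEAD=exp@O [exp=O feat=O main=F]
commit A: parents=[]
commit F: parents=['A']
commit K: parents=['L', 'F']
commit L: parents=['N', 'F']
commit N: parents=['F']
commit O: parents=['K']

Answer: A F N L K O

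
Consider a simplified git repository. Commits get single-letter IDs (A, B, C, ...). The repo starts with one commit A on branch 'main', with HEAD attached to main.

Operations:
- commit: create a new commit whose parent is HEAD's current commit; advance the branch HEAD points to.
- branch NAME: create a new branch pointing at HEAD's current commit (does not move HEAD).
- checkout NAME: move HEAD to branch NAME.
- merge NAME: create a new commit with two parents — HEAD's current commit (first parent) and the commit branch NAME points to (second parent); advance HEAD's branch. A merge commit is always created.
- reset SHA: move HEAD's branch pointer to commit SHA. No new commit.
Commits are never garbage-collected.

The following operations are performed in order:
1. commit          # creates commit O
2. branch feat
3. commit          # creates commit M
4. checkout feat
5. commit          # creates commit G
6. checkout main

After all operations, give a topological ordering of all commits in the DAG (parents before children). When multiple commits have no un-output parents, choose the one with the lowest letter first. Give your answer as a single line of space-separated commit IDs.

Answer: A O G M

Derivation:
After op 1 (commit): HEAD=main@O [main=O]
After op 2 (branch): HEAD=main@O [feat=O main=O]
After op 3 (commit): HEAD=main@M [feat=O main=M]
After op 4 (checkout): HEAD=feat@O [feat=O main=M]
After op 5 (commit): HEAD=feat@G [feat=G main=M]
After op 6 (checkout): HEAD=main@M [feat=G main=M]
commit A: parents=[]
commit G: parents=['O']
commit M: parents=['O']
commit O: parents=['A']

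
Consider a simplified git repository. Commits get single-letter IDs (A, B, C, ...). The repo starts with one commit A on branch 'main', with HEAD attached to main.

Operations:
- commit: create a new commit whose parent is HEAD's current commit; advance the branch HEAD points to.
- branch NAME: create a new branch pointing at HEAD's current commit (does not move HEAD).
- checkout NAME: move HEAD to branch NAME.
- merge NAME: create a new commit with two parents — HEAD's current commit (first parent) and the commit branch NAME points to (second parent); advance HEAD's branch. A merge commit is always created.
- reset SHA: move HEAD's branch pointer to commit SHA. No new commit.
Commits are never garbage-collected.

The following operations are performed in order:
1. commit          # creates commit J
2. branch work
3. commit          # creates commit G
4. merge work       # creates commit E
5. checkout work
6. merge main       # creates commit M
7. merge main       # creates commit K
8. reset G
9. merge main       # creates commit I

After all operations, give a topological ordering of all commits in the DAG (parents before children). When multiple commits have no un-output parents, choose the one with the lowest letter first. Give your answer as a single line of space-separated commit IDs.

After op 1 (commit): HEAD=main@J [main=J]
After op 2 (branch): HEAD=main@J [main=J work=J]
After op 3 (commit): HEAD=main@G [main=G work=J]
After op 4 (merge): HEAD=main@E [main=E work=J]
After op 5 (checkout): HEAD=work@J [main=E work=J]
After op 6 (merge): HEAD=work@M [main=E work=M]
After op 7 (merge): HEAD=work@K [main=E work=K]
After op 8 (reset): HEAD=work@G [main=E work=G]
After op 9 (merge): HEAD=work@I [main=E work=I]
commit A: parents=[]
commit E: parents=['G', 'J']
commit G: parents=['J']
commit I: parents=['G', 'E']
commit J: parents=['A']
commit K: parents=['M', 'E']
commit M: parents=['J', 'E']

Answer: A J G E I M K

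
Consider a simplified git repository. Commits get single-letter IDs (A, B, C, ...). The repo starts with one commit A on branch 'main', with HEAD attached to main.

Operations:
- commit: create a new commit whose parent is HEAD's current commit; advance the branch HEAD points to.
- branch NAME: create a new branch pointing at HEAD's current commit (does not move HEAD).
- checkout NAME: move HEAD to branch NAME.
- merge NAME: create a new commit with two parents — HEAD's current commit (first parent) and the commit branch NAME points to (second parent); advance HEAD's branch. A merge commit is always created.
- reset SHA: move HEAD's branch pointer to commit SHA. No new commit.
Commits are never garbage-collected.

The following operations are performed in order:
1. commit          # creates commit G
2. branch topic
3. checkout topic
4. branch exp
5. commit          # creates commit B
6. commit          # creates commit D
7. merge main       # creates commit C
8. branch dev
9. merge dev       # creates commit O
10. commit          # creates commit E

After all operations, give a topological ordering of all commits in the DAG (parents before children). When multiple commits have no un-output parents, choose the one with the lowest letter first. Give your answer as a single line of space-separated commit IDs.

Answer: A G B D C O E

Derivation:
After op 1 (commit): HEAD=main@G [main=G]
After op 2 (branch): HEAD=main@G [main=G topic=G]
After op 3 (checkout): HEAD=topic@G [main=G topic=G]
After op 4 (branch): HEAD=topic@G [exp=G main=G topic=G]
After op 5 (commit): HEAD=topic@B [exp=G main=G topic=B]
After op 6 (commit): HEAD=topic@D [exp=G main=G topic=D]
After op 7 (merge): HEAD=topic@C [exp=G main=G topic=C]
After op 8 (branch): HEAD=topic@C [dev=C exp=G main=G topic=C]
After op 9 (merge): HEAD=topic@O [dev=C exp=G main=G topic=O]
After op 10 (commit): HEAD=topic@E [dev=C exp=G main=G topic=E]
commit A: parents=[]
commit B: parents=['G']
commit C: parents=['D', 'G']
commit D: parents=['B']
commit E: parents=['O']
commit G: parents=['A']
commit O: parents=['C', 'C']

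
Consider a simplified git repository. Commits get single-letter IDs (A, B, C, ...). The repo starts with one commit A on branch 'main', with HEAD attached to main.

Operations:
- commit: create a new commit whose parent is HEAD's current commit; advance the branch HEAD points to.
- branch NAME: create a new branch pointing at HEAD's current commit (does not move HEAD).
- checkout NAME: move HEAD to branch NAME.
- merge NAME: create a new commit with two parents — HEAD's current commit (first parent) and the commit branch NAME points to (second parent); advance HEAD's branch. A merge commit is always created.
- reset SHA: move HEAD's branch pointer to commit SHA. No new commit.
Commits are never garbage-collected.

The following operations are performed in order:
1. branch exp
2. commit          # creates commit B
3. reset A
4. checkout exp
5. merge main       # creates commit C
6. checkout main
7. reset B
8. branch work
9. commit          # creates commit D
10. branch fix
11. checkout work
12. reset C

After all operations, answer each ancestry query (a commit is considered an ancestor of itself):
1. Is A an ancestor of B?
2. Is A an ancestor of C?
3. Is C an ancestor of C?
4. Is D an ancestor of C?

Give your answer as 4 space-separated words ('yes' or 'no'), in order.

Answer: yes yes yes no

Derivation:
After op 1 (branch): HEAD=main@A [exp=A main=A]
After op 2 (commit): HEAD=main@B [exp=A main=B]
After op 3 (reset): HEAD=main@A [exp=A main=A]
After op 4 (checkout): HEAD=exp@A [exp=A main=A]
After op 5 (merge): HEAD=exp@C [exp=C main=A]
After op 6 (checkout): HEAD=main@A [exp=C main=A]
After op 7 (reset): HEAD=main@B [exp=C main=B]
After op 8 (branch): HEAD=main@B [exp=C main=B work=B]
After op 9 (commit): HEAD=main@D [exp=C main=D work=B]
After op 10 (branch): HEAD=main@D [exp=C fix=D main=D work=B]
After op 11 (checkout): HEAD=work@B [exp=C fix=D main=D work=B]
After op 12 (reset): HEAD=work@C [exp=C fix=D main=D work=C]
ancestors(B) = {A,B}; A in? yes
ancestors(C) = {A,C}; A in? yes
ancestors(C) = {A,C}; C in? yes
ancestors(C) = {A,C}; D in? no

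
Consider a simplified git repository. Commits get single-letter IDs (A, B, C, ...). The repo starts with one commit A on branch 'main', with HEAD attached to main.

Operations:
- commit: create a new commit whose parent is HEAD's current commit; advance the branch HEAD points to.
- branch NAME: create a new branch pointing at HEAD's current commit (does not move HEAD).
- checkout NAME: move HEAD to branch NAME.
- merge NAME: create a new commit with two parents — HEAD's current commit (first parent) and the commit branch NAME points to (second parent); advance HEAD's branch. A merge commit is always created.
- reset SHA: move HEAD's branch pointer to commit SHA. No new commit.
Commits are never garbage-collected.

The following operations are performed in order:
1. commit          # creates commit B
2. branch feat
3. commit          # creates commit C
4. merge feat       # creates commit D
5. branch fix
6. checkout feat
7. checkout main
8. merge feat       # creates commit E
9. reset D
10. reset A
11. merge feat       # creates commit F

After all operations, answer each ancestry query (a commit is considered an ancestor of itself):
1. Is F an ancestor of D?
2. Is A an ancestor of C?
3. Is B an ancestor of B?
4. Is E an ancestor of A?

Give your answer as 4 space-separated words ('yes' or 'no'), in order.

Answer: no yes yes no

Derivation:
After op 1 (commit): HEAD=main@B [main=B]
After op 2 (branch): HEAD=main@B [feat=B main=B]
After op 3 (commit): HEAD=main@C [feat=B main=C]
After op 4 (merge): HEAD=main@D [feat=B main=D]
After op 5 (branch): HEAD=main@D [feat=B fix=D main=D]
After op 6 (checkout): HEAD=feat@B [feat=B fix=D main=D]
After op 7 (checkout): HEAD=main@D [feat=B fix=D main=D]
After op 8 (merge): HEAD=main@E [feat=B fix=D main=E]
After op 9 (reset): HEAD=main@D [feat=B fix=D main=D]
After op 10 (reset): HEAD=main@A [feat=B fix=D main=A]
After op 11 (merge): HEAD=main@F [feat=B fix=D main=F]
ancestors(D) = {A,B,C,D}; F in? no
ancestors(C) = {A,B,C}; A in? yes
ancestors(B) = {A,B}; B in? yes
ancestors(A) = {A}; E in? no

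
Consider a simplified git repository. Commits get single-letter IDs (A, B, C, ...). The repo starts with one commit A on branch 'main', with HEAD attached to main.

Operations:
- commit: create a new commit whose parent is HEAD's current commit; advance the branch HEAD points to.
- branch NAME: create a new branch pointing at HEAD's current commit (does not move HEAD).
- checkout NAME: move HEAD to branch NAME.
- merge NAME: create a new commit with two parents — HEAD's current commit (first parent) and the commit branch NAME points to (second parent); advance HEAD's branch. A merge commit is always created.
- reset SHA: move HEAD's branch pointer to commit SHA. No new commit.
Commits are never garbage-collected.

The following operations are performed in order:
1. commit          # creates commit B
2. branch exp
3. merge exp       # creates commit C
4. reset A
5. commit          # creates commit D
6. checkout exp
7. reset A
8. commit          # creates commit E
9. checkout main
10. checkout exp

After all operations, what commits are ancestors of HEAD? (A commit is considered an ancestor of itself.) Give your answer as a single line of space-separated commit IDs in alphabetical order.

Answer: A E

Derivation:
After op 1 (commit): HEAD=main@B [main=B]
After op 2 (branch): HEAD=main@B [exp=B main=B]
After op 3 (merge): HEAD=main@C [exp=B main=C]
After op 4 (reset): HEAD=main@A [exp=B main=A]
After op 5 (commit): HEAD=main@D [exp=B main=D]
After op 6 (checkout): HEAD=exp@B [exp=B main=D]
After op 7 (reset): HEAD=exp@A [exp=A main=D]
After op 8 (commit): HEAD=exp@E [exp=E main=D]
After op 9 (checkout): HEAD=main@D [exp=E main=D]
After op 10 (checkout): HEAD=exp@E [exp=E main=D]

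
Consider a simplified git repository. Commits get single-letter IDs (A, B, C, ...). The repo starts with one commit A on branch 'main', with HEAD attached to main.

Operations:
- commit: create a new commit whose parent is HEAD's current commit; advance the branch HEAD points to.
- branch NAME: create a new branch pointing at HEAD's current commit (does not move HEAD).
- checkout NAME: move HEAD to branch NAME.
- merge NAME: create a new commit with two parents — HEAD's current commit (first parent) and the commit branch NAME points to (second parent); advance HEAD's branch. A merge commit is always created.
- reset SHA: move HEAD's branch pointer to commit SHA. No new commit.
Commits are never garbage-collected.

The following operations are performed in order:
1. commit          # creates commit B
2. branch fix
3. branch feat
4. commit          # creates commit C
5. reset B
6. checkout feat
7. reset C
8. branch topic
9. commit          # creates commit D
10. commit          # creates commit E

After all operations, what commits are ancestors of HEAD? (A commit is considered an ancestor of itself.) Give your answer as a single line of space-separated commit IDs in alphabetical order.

After op 1 (commit): HEAD=main@B [main=B]
After op 2 (branch): HEAD=main@B [fix=B main=B]
After op 3 (branch): HEAD=main@B [feat=B fix=B main=B]
After op 4 (commit): HEAD=main@C [feat=B fix=B main=C]
After op 5 (reset): HEAD=main@B [feat=B fix=B main=B]
After op 6 (checkout): HEAD=feat@B [feat=B fix=B main=B]
After op 7 (reset): HEAD=feat@C [feat=C fix=B main=B]
After op 8 (branch): HEAD=feat@C [feat=C fix=B main=B topic=C]
After op 9 (commit): HEAD=feat@D [feat=D fix=B main=B topic=C]
After op 10 (commit): HEAD=feat@E [feat=E fix=B main=B topic=C]

Answer: A B C D E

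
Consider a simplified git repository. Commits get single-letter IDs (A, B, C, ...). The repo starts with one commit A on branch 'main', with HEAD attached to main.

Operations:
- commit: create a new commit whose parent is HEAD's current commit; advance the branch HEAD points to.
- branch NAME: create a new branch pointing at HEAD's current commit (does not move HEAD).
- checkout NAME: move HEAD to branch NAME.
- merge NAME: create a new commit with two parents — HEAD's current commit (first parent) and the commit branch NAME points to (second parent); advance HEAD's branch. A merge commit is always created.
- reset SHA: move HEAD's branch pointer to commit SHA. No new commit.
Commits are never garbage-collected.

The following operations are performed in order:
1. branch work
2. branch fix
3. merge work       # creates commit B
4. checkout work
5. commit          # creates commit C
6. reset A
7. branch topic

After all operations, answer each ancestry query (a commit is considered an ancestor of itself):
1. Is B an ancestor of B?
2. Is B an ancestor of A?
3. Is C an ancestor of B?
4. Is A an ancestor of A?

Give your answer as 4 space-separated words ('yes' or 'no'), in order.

Answer: yes no no yes

Derivation:
After op 1 (branch): HEAD=main@A [main=A work=A]
After op 2 (branch): HEAD=main@A [fix=A main=A work=A]
After op 3 (merge): HEAD=main@B [fix=A main=B work=A]
After op 4 (checkout): HEAD=work@A [fix=A main=B work=A]
After op 5 (commit): HEAD=work@C [fix=A main=B work=C]
After op 6 (reset): HEAD=work@A [fix=A main=B work=A]
After op 7 (branch): HEAD=work@A [fix=A main=B topic=A work=A]
ancestors(B) = {A,B}; B in? yes
ancestors(A) = {A}; B in? no
ancestors(B) = {A,B}; C in? no
ancestors(A) = {A}; A in? yes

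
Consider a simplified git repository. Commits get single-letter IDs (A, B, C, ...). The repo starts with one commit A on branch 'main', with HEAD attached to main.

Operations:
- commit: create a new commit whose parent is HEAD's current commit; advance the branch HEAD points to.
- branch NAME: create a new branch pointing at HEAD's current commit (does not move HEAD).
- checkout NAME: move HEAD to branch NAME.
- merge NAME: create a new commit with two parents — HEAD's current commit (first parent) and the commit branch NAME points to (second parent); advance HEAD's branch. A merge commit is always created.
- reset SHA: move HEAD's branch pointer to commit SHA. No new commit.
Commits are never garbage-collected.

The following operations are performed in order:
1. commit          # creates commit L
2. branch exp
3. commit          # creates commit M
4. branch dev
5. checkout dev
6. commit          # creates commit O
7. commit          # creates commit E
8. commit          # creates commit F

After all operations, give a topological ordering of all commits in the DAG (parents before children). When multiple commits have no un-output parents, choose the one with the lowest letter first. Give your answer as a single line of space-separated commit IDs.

After op 1 (commit): HEAD=main@L [main=L]
After op 2 (branch): HEAD=main@L [exp=L main=L]
After op 3 (commit): HEAD=main@M [exp=L main=M]
After op 4 (branch): HEAD=main@M [dev=M exp=L main=M]
After op 5 (checkout): HEAD=dev@M [dev=M exp=L main=M]
After op 6 (commit): HEAD=dev@O [dev=O exp=L main=M]
After op 7 (commit): HEAD=dev@E [dev=E exp=L main=M]
After op 8 (commit): HEAD=dev@F [dev=F exp=L main=M]
commit A: parents=[]
commit E: parents=['O']
commit F: parents=['E']
commit L: parents=['A']
commit M: parents=['L']
commit O: parents=['M']

Answer: A L M O E F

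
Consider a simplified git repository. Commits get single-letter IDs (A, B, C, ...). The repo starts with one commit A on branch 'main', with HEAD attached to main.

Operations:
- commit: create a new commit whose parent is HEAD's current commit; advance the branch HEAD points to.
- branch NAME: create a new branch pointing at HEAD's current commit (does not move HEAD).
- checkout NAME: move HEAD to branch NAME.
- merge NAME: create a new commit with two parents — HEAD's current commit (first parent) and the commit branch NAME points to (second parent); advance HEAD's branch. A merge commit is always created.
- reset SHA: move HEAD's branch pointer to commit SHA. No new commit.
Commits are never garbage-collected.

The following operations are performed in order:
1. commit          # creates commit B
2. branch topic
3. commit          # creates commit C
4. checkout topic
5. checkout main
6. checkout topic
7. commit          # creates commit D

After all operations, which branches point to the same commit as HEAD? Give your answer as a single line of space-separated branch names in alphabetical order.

Answer: topic

Derivation:
After op 1 (commit): HEAD=main@B [main=B]
After op 2 (branch): HEAD=main@B [main=B topic=B]
After op 3 (commit): HEAD=main@C [main=C topic=B]
After op 4 (checkout): HEAD=topic@B [main=C topic=B]
After op 5 (checkout): HEAD=main@C [main=C topic=B]
After op 6 (checkout): HEAD=topic@B [main=C topic=B]
After op 7 (commit): HEAD=topic@D [main=C topic=D]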